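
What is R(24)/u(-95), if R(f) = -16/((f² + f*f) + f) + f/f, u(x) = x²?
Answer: 29/265335 ≈ 0.00010930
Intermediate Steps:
R(f) = 1 - 16/(f + 2*f²) (R(f) = -16/((f² + f²) + f) + 1 = -16/(2*f² + f) + 1 = -16/(f + 2*f²) + 1 = 1 - 16/(f + 2*f²))
R(24)/u(-95) = ((-16 + 24 + 2*24²)/(24*(1 + 2*24)))/((-95)²) = ((-16 + 24 + 2*576)/(24*(1 + 48)))/9025 = ((1/24)*(-16 + 24 + 1152)/49)*(1/9025) = ((1/24)*(1/49)*1160)*(1/9025) = (145/147)*(1/9025) = 29/265335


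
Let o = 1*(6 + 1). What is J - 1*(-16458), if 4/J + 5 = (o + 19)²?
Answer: 11043322/671 ≈ 16458.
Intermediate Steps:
o = 7 (o = 1*7 = 7)
J = 4/671 (J = 4/(-5 + (7 + 19)²) = 4/(-5 + 26²) = 4/(-5 + 676) = 4/671 ≈ 0.0059613)
J - 1*(-16458) = 4/671 - 1*(-16458) = 4/671 + 16458 = 11043322/671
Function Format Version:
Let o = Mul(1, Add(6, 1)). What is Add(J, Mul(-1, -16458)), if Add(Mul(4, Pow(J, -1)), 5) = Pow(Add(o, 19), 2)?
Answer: Rational(11043322, 671) ≈ 16458.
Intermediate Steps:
o = 7 (o = Mul(1, 7) = 7)
J = Rational(4, 671) (J = Mul(4, Pow(Add(-5, Pow(Add(7, 19), 2)), -1)) = Mul(4, Pow(Add(-5, Pow(26, 2)), -1)) = Mul(4, Pow(Add(-5, 676), -1)) = Mul(4, Pow(671, -1)) = Mul(4, Rational(1, 671)) = Rational(4, 671) ≈ 0.0059613)
Add(J, Mul(-1, -16458)) = Add(Rational(4, 671), Mul(-1, -16458)) = Add(Rational(4, 671), 16458) = Rational(11043322, 671)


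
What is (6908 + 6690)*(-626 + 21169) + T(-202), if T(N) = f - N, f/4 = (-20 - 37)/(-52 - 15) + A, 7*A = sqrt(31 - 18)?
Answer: 18716042600/67 + 4*sqrt(13)/7 ≈ 2.7934e+8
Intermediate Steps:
A = sqrt(13)/7 (A = sqrt(31 - 18)/7 = sqrt(13)/7 ≈ 0.51508)
f = 228/67 + 4*sqrt(13)/7 (f = 4*((-20 - 37)/(-52 - 15) + sqrt(13)/7) = 4*(-57/(-67) + sqrt(13)/7) = 4*(-57*(-1/67) + sqrt(13)/7) = 4*(57/67 + sqrt(13)/7) = 228/67 + 4*sqrt(13)/7 ≈ 5.4633)
T(N) = 228/67 - N + 4*sqrt(13)/7 (T(N) = (228/67 + 4*sqrt(13)/7) - N = 228/67 - N + 4*sqrt(13)/7)
(6908 + 6690)*(-626 + 21169) + T(-202) = (6908 + 6690)*(-626 + 21169) + (228/67 - 1*(-202) + 4*sqrt(13)/7) = 13598*20543 + (228/67 + 202 + 4*sqrt(13)/7) = 279343714 + (13762/67 + 4*sqrt(13)/7) = 18716042600/67 + 4*sqrt(13)/7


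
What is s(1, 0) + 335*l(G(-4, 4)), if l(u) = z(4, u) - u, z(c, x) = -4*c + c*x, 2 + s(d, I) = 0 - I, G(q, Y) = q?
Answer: -9382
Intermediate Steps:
s(d, I) = -2 - I (s(d, I) = -2 + (0 - I) = -2 - I)
l(u) = -16 + 3*u (l(u) = 4*(-4 + u) - u = (-16 + 4*u) - u = -16 + 3*u)
s(1, 0) + 335*l(G(-4, 4)) = (-2 - 1*0) + 335*(-16 + 3*(-4)) = (-2 + 0) + 335*(-16 - 12) = -2 + 335*(-28) = -2 - 9380 = -9382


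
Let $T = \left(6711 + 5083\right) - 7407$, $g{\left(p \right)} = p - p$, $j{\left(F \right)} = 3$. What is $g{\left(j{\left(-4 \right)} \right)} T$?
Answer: $0$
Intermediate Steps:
$g{\left(p \right)} = 0$
$T = 4387$ ($T = 11794 - 7407 = 4387$)
$g{\left(j{\left(-4 \right)} \right)} T = 0 \cdot 4387 = 0$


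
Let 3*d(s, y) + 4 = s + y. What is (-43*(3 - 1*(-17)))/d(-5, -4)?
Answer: 2580/13 ≈ 198.46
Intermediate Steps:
d(s, y) = -4/3 + s/3 + y/3 (d(s, y) = -4/3 + (s + y)/3 = -4/3 + (s/3 + y/3) = -4/3 + s/3 + y/3)
(-43*(3 - 1*(-17)))/d(-5, -4) = (-43*(3 - 1*(-17)))/(-4/3 + (⅓)*(-5) + (⅓)*(-4)) = (-43*(3 + 17))/(-4/3 - 5/3 - 4/3) = (-43*20)/(-13/3) = -860*(-3/13) = 2580/13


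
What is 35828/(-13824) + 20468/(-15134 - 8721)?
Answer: -284406643/82442880 ≈ -3.4497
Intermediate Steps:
35828/(-13824) + 20468/(-15134 - 8721) = 35828*(-1/13824) + 20468/(-23855) = -8957/3456 + 20468*(-1/23855) = -8957/3456 - 20468/23855 = -284406643/82442880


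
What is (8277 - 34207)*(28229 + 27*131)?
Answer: -823692380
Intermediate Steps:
(8277 - 34207)*(28229 + 27*131) = -25930*(28229 + 3537) = -25930*31766 = -823692380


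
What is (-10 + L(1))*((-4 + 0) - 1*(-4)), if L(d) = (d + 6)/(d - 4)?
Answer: 0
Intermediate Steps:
L(d) = (6 + d)/(-4 + d)
(-10 + L(1))*((-4 + 0) - 1*(-4)) = (-10 + (6 + 1)/(-4 + 1))*((-4 + 0) - 1*(-4)) = (-10 + 7/(-3))*(-4 + 4) = (-10 - 1/3*7)*0 = (-10 - 7/3)*0 = -37/3*0 = 0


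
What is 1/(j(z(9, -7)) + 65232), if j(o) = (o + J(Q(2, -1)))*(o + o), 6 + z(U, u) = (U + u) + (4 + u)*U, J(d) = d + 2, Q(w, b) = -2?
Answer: 1/67154 ≈ 1.4891e-5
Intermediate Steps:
J(d) = 2 + d
z(U, u) = -6 + U + u + U*(4 + u) (z(U, u) = -6 + ((U + u) + (4 + u)*U) = -6 + ((U + u) + U*(4 + u)) = -6 + (U + u + U*(4 + u)) = -6 + U + u + U*(4 + u))
j(o) = 2*o**2 (j(o) = (o + (2 - 2))*(o + o) = (o + 0)*(2*o) = o*(2*o) = 2*o**2)
1/(j(z(9, -7)) + 65232) = 1/(2*(-6 - 7 + 5*9 + 9*(-7))**2 + 65232) = 1/(2*(-6 - 7 + 45 - 63)**2 + 65232) = 1/(2*(-31)**2 + 65232) = 1/(2*961 + 65232) = 1/(1922 + 65232) = 1/67154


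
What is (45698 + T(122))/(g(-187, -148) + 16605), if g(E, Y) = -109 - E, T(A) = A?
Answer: 45820/16683 ≈ 2.7465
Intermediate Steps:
(45698 + T(122))/(g(-187, -148) + 16605) = (45698 + 122)/((-109 - 1*(-187)) + 16605) = 45820/((-109 + 187) + 16605) = 45820/(78 + 16605) = 45820/16683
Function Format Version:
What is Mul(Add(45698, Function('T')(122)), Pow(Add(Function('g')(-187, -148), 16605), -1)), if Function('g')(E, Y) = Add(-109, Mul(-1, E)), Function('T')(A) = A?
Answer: Rational(45820, 16683) ≈ 2.7465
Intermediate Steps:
Mul(Add(45698, Function('T')(122)), Pow(Add(Function('g')(-187, -148), 16605), -1)) = Mul(Add(45698, 122), Pow(Add(Add(-109, Mul(-1, -187)), 16605), -1)) = Mul(45820, Pow(Add(Add(-109, 187), 16605), -1)) = Mul(45820, Pow(Add(78, 16605), -1)) = Mul(45820, Pow(16683, -1)) = Mul(45820, Rational(1, 16683)) = Rational(45820, 16683)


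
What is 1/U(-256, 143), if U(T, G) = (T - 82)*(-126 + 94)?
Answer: 1/10816 ≈ 9.2456e-5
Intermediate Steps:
U(T, G) = 2624 - 32*T (U(T, G) = (-82 + T)*(-32) = 2624 - 32*T)
1/U(-256, 143) = 1/(2624 - 32*(-256)) = 1/(2624 + 8192) = 1/10816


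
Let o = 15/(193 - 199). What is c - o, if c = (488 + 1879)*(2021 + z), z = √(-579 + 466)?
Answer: 9567419/2 + 2367*I*√113 ≈ 4.7837e+6 + 25162.0*I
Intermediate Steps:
z = I*√113 (z = √(-113) = I*√113 ≈ 10.63*I)
c = 4783707 + 2367*I*√113 (c = (488 + 1879)*(2021 + I*√113) = 2367*(2021 + I*√113) = 4783707 + 2367*I*√113 ≈ 4.7837e+6 + 25162.0*I)
o = -5/2 (o = 15/(-6) = 15*(-⅙) = -5/2 ≈ -2.5000)
c - o = (4783707 + 2367*I*√113) - 1*(-5/2) = (4783707 + 2367*I*√113) + 5/2 = 9567419/2 + 2367*I*√113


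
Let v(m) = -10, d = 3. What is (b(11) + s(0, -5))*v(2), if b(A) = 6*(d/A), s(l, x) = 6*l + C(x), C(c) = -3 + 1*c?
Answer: 700/11 ≈ 63.636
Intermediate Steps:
C(c) = -3 + c
s(l, x) = -3 + x + 6*l (s(l, x) = 6*l + (-3 + x) = -3 + x + 6*l)
b(A) = 18/A (b(A) = 6*(3/A) = 18/A)
(b(11) + s(0, -5))*v(2) = (18/11 + (-3 - 5 + 6*0))*(-10) = (18*(1/11) + (-3 - 5 + 0))*(-10) = (18/11 - 8)*(-10) = -70/11*(-10) = 700/11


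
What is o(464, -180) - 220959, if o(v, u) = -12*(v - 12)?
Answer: -226383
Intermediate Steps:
o(v, u) = 144 - 12*v (o(v, u) = -12*(-12 + v) = 144 - 12*v)
o(464, -180) - 220959 = (144 - 12*464) - 220959 = (144 - 5568) - 220959 = -5424 - 220959 = -226383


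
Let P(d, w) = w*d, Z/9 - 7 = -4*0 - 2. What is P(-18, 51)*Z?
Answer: -41310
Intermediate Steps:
Z = 45 (Z = 63 + 9*(-4*0 - 2) = 63 + 9*(0 - 2) = 63 + 9*(-2) = 63 - 18 = 45)
P(d, w) = d*w
P(-18, 51)*Z = -18*51*45 = -918*45 = -41310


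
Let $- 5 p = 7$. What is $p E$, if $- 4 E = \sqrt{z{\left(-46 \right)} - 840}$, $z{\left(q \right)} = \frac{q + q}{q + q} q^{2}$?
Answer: $\frac{7 \sqrt{319}}{10} \approx 12.502$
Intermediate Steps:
$p = - \frac{7}{5}$ ($p = \left(- \frac{1}{5}\right) 7 = - \frac{7}{5} \approx -1.4$)
$z{\left(q \right)} = q^{2}$ ($z{\left(q \right)} = \frac{2 q}{2 q} q^{2} = 2 q \frac{1}{2 q} q^{2} = 1 q^{2} = q^{2}$)
$E = - \frac{\sqrt{319}}{2}$ ($E = - \frac{\sqrt{\left(-46\right)^{2} - 840}}{4} = - \frac{\sqrt{2116 - 840}}{4} = - \frac{\sqrt{1276}}{4} = - \frac{2 \sqrt{319}}{4} = - \frac{\sqrt{319}}{2} \approx -8.9303$)
$p E = - \frac{7 \left(- \frac{\sqrt{319}}{2}\right)}{5} = \frac{7 \sqrt{319}}{10}$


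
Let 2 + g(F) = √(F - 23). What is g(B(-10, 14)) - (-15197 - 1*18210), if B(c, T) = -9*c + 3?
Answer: 33405 + √70 ≈ 33413.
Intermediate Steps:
B(c, T) = 3 - 9*c
g(F) = -2 + √(-23 + F) (g(F) = -2 + √(F - 23) = -2 + √(-23 + F))
g(B(-10, 14)) - (-15197 - 1*18210) = (-2 + √(-23 + (3 - 9*(-10)))) - (-15197 - 1*18210) = (-2 + √(-23 + (3 + 90))) - (-15197 - 18210) = (-2 + √(-23 + 93)) - 1*(-33407) = (-2 + √70) + 33407 = 33405 + √70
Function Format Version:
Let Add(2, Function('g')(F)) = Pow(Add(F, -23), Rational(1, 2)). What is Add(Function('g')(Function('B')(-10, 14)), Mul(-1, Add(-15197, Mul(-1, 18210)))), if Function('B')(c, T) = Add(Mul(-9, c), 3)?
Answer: Add(33405, Pow(70, Rational(1, 2))) ≈ 33413.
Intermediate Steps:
Function('B')(c, T) = Add(3, Mul(-9, c))
Function('g')(F) = Add(-2, Pow(Add(-23, F), Rational(1, 2))) (Function('g')(F) = Add(-2, Pow(Add(F, -23), Rational(1, 2))) = Add(-2, Pow(Add(-23, F), Rational(1, 2))))
Add(Function('g')(Function('B')(-10, 14)), Mul(-1, Add(-15197, Mul(-1, 18210)))) = Add(Add(-2, Pow(Add(-23, Add(3, Mul(-9, -10))), Rational(1, 2))), Mul(-1, Add(-15197, Mul(-1, 18210)))) = Add(Add(-2, Pow(Add(-23, Add(3, 90)), Rational(1, 2))), Mul(-1, Add(-15197, -18210))) = Add(Add(-2, Pow(Add(-23, 93), Rational(1, 2))), Mul(-1, -33407)) = Add(Add(-2, Pow(70, Rational(1, 2))), 33407) = Add(33405, Pow(70, Rational(1, 2)))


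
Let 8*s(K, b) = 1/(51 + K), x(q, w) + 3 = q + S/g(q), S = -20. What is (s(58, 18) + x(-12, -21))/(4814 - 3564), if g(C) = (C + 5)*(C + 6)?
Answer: -283379/22890000 ≈ -0.012380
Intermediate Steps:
g(C) = (5 + C)*(6 + C)
x(q, w) = -3 + q - 20/(30 + q² + 11*q) (x(q, w) = -3 + (q - 20/(30 + q² + 11*q)) = -3 + q - 20/(30 + q² + 11*q))
s(K, b) = 1/(8*(51 + K))
(s(58, 18) + x(-12, -21))/(4814 - 3564) = (1/(8*(51 + 58)) + (-3 - 12 - 20/(30 + (-12)² + 11*(-12))))/(4814 - 3564) = ((⅛)/109 + (-3 - 12 - 20/(30 + 144 - 132)))/1250 = ((⅛)*(1/109) + (-3 - 12 - 20/42))*(1/1250) = (1/872 + (-3 - 12 - 20*1/42))*(1/1250) = (1/872 + (-3 - 12 - 10/21))*(1/1250) = (1/872 - 325/21)*(1/1250) = -283379/18312*1/1250 = -283379/22890000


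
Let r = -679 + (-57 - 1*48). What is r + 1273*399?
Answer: 507143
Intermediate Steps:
r = -784 (r = -679 + (-57 - 48) = -679 - 105 = -784)
r + 1273*399 = -784 + 1273*399 = -784 + 507927 = 507143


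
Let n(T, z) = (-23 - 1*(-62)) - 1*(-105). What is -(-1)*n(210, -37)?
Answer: 144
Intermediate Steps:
n(T, z) = 144 (n(T, z) = (-23 + 62) + 105 = 39 + 105 = 144)
-(-1)*n(210, -37) = -(-1)*144 = -1*(-144) = 144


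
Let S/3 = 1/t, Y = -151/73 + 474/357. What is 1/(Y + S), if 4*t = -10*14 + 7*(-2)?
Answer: -95557/78231 ≈ -1.2215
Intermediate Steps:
t = -77/2 (t = (-10*14 + 7*(-2))/4 = (-140 - 14)/4 = (¼)*(-154) = -77/2 ≈ -38.500)
Y = -6435/8687 (Y = -151*1/73 + 474*(1/357) = -151/73 + 158/119 = -6435/8687 ≈ -0.74076)
S = -6/77 (S = 3/(-77/2) = 3*(-2/77) = -6/77 ≈ -0.077922)
1/(Y + S) = 1/(-6435/8687 - 6/77) = 1/(-78231/95557) = -95557/78231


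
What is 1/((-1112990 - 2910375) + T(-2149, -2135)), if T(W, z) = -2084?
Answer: -1/4025449 ≈ -2.4842e-7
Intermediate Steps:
1/((-1112990 - 2910375) + T(-2149, -2135)) = 1/((-1112990 - 2910375) - 2084) = 1/(-4023365 - 2084) = 1/(-4025449) = -1/4025449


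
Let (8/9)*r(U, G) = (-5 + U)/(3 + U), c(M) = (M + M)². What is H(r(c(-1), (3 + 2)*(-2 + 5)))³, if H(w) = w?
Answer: -729/175616 ≈ -0.0041511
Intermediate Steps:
c(M) = 4*M² (c(M) = (2*M)² = 4*M²)
r(U, G) = 9*(-5 + U)/(8*(3 + U)) (r(U, G) = 9*((-5 + U)/(3 + U))/8 = 9*(-5 + U)/(8*(3 + U)))
H(r(c(-1), (3 + 2)*(-2 + 5)))³ = (9*(-5 + 4*(-1)²)/(8*(3 + 4*(-1)²)))³ = (9*(-5 + 4*1)/(8*(3 + 4*1)))³ = (9*(-5 + 4)/(8*(3 + 4)))³ = ((9/8)*(-1)/7)³ = ((9/8)*(⅐)*(-1))³ = (-9/56)³ = -729/175616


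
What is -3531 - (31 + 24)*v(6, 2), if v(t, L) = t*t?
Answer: -5511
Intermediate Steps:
v(t, L) = t**2
-3531 - (31 + 24)*v(6, 2) = -3531 - (31 + 24)*6**2 = -3531 - 55*36 = -3531 - 1*1980 = -3531 - 1980 = -5511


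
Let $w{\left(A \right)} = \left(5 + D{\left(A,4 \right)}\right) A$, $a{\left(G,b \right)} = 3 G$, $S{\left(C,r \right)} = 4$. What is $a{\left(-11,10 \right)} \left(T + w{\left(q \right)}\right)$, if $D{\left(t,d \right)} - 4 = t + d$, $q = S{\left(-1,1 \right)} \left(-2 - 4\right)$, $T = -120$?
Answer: $-4752$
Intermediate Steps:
$q = -24$ ($q = 4 \left(-2 - 4\right) = 4 \left(-6\right) = -24$)
$D{\left(t,d \right)} = 4 + d + t$ ($D{\left(t,d \right)} = 4 + \left(t + d\right) = 4 + \left(d + t\right) = 4 + d + t$)
$w{\left(A \right)} = A \left(13 + A\right)$ ($w{\left(A \right)} = \left(5 + \left(4 + 4 + A\right)\right) A = \left(5 + \left(8 + A\right)\right) A = \left(13 + A\right) A = A \left(13 + A\right)$)
$a{\left(-11,10 \right)} \left(T + w{\left(q \right)}\right) = 3 \left(-11\right) \left(-120 - 24 \left(13 - 24\right)\right) = - 33 \left(-120 - -264\right) = - 33 \left(-120 + 264\right) = \left(-33\right) 144 = -4752$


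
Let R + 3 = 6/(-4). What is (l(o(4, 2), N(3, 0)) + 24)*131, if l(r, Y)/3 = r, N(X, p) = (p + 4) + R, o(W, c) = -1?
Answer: 2751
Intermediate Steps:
R = -9/2 (R = -3 + 6/(-4) = -3 + 6*(-¼) = -3 - 3/2 = -9/2 ≈ -4.5000)
N(X, p) = -½ + p (N(X, p) = (p + 4) - 9/2 = (4 + p) - 9/2 = -½ + p)
l(r, Y) = 3*r
(l(o(4, 2), N(3, 0)) + 24)*131 = (3*(-1) + 24)*131 = (-3 + 24)*131 = 21*131 = 2751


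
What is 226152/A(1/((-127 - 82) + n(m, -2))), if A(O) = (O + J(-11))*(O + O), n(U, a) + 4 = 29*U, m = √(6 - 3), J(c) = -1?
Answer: 1037369400840/43273 - 141897715488*√3/43273 ≈ 1.8293e+7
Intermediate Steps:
m = √3 ≈ 1.7320
n(U, a) = -4 + 29*U
A(O) = 2*O*(-1 + O) (A(O) = (O - 1)*(O + O) = (-1 + O)*(2*O) = 2*O*(-1 + O))
226152/A(1/((-127 - 82) + n(m, -2))) = 226152/((2*(-1 + 1/((-127 - 82) + (-4 + 29*√3)))/((-127 - 82) + (-4 + 29*√3)))) = 226152/((2*(-1 + 1/(-209 + (-4 + 29*√3)))/(-209 + (-4 + 29*√3)))) = 226152/((2*(-1 + 1/(-213 + 29*√3))/(-213 + 29*√3))) = 226152*((-213 + 29*√3)/(2*(-1 + 1/(-213 + 29*√3)))) = 113076*(-213 + 29*√3)/(-1 + 1/(-213 + 29*√3))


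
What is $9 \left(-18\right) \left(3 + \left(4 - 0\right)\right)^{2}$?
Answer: $-7938$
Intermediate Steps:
$9 \left(-18\right) \left(3 + \left(4 - 0\right)\right)^{2} = - 162 \left(3 + \left(4 + 0\right)\right)^{2} = - 162 \left(3 + 4\right)^{2} = - 162 \cdot 7^{2} = \left(-162\right) 49 = -7938$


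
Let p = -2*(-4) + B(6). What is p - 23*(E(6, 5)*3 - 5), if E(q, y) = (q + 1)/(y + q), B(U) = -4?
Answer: 826/11 ≈ 75.091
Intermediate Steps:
E(q, y) = (1 + q)/(q + y)
p = 4 (p = -2*(-4) - 4 = 8 - 4 = 4)
p - 23*(E(6, 5)*3 - 5) = 4 - 23*(((1 + 6)/(6 + 5))*3 - 5) = 4 - 23*((7/11)*3 - 5) = 4 - 23*(21/11 - 5) = 4 - 23*(-34/11) = 4 + 782/11 = 826/11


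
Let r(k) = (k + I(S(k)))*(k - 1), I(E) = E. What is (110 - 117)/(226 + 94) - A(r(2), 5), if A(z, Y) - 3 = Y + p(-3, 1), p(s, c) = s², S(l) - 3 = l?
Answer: -5447/320 ≈ -17.022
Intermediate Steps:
S(l) = 3 + l
r(k) = (-1 + k)*(3 + 2*k) (r(k) = (k + (3 + k))*(k - 1) = (3 + 2*k)*(-1 + k) = (-1 + k)*(3 + 2*k))
A(z, Y) = 12 + Y (A(z, Y) = 3 + (Y + (-3)²) = 3 + (Y + 9) = 3 + (9 + Y) = 12 + Y)
(110 - 117)/(226 + 94) - A(r(2), 5) = (110 - 117)/(226 + 94) - (12 + 5) = -7/320 - 1*17 = -7*1/320 - 17 = -7/320 - 17 = -5447/320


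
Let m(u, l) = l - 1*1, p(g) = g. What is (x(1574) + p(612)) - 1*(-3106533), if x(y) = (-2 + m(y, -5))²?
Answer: 3107209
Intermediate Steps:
m(u, l) = -1 + l (m(u, l) = l - 1 = -1 + l)
x(y) = 64 (x(y) = (-2 + (-1 - 5))² = (-2 - 6)² = (-8)² = 64)
(x(1574) + p(612)) - 1*(-3106533) = (64 + 612) - 1*(-3106533) = 676 + 3106533 = 3107209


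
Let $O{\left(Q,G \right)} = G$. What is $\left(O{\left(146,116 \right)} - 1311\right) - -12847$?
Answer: $11652$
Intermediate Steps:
$\left(O{\left(146,116 \right)} - 1311\right) - -12847 = \left(116 - 1311\right) - -12847 = -1195 + 12847 = 11652$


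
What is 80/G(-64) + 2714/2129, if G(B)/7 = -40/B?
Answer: 291510/14903 ≈ 19.560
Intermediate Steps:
G(B) = -280/B (G(B) = 7*(-40/B) = -280/B)
80/G(-64) + 2714/2129 = 80/((-280/(-64))) + 2714/2129 = 80/((-280*(-1/64))) + 2714*(1/2129) = 80/(35/8) + 2714/2129 = 80*(8/35) + 2714/2129 = 128/7 + 2714/2129 = 291510/14903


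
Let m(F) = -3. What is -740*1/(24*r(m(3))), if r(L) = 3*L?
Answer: 185/54 ≈ 3.4259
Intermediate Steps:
-740*1/(24*r(m(3))) = -740/((-3*(-8))*(3*(-3))) = -740/(24*(-9)) = -740/(-216) = -740*(-1/216) = 185/54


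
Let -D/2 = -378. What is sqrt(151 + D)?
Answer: sqrt(907) ≈ 30.116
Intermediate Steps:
D = 756 (D = -2*(-378) = 756)
sqrt(151 + D) = sqrt(151 + 756) = sqrt(907)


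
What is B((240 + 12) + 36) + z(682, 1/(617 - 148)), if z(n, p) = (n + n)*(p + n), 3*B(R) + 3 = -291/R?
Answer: 125650670123/135072 ≈ 9.3025e+5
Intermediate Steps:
B(R) = -1 - 97/R (B(R) = -1 + (-291/R)/3 = -1 - 97/R)
z(n, p) = 2*n*(n + p) (z(n, p) = (2*n)*(n + p) = 2*n*(n + p))
B((240 + 12) + 36) + z(682, 1/(617 - 148)) = (-97 - ((240 + 12) + 36))/((240 + 12) + 36) + 2*682*(682 + 1/(617 - 148)) = (-97 - (252 + 36))/(252 + 36) + 2*682*(682 + 1/469) = (-97 - 1*288)/288 + 2*682*(682 + 1/469) = (-97 - 288)/288 + 2*682*(319859/469) = (1/288)*(-385) + 436287676/469 = -385/288 + 436287676/469 = 125650670123/135072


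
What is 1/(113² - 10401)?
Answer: 1/2368 ≈ 0.00042230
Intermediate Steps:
1/(113² - 10401) = 1/(12769 - 10401) = 1/2368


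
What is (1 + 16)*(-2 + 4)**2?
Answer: 68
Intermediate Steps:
(1 + 16)*(-2 + 4)**2 = 17*2**2 = 17*4 = 68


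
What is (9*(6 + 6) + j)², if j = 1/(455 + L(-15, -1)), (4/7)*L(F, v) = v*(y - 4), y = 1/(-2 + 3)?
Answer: 39534164224/3389281 ≈ 11664.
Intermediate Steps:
y = 1 (y = 1/1 = 1)
L(F, v) = -21*v/4 (L(F, v) = 7*(v*(1 - 4))/4 = 7*(v*(-3))/4 = 7*(-3*v)/4 = -21*v/4)
j = 4/1841 (j = 1/(455 - 21/4*(-1)) = 1/(455 + 21/4) = 1/(1841/4) = 4/1841 ≈ 0.0021727)
(9*(6 + 6) + j)² = (9*(6 + 6) + 4/1841)² = (9*12 + 4/1841)² = (108 + 4/1841)² = (198832/1841)² = 39534164224/3389281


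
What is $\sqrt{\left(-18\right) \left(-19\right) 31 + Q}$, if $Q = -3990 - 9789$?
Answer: $3 i \sqrt{353} \approx 56.365 i$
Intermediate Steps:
$Q = -13779$ ($Q = -3990 - 9789 = -13779$)
$\sqrt{\left(-18\right) \left(-19\right) 31 + Q} = \sqrt{\left(-18\right) \left(-19\right) 31 - 13779} = \sqrt{342 \cdot 31 - 13779} = \sqrt{10602 - 13779} = \sqrt{-3177} = 3 i \sqrt{353}$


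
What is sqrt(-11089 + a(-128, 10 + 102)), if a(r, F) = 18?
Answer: I*sqrt(11071) ≈ 105.22*I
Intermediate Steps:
sqrt(-11089 + a(-128, 10 + 102)) = sqrt(-11089 + 18) = sqrt(-11071) = I*sqrt(11071)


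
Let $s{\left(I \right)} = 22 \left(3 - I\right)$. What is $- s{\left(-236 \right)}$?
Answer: $-5258$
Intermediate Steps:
$s{\left(I \right)} = 66 - 22 I$
$- s{\left(-236 \right)} = - (66 - -5192) = - (66 + 5192) = \left(-1\right) 5258 = -5258$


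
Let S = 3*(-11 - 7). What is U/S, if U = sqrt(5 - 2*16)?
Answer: -I*sqrt(3)/18 ≈ -0.096225*I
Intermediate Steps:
S = -54 (S = 3*(-18) = -54)
U = 3*I*sqrt(3) (U = sqrt(5 - 32) = sqrt(-27) = 3*I*sqrt(3) ≈ 5.1962*I)
U/S = (3*I*sqrt(3))/(-54) = (3*I*sqrt(3))*(-1/54) = -I*sqrt(3)/18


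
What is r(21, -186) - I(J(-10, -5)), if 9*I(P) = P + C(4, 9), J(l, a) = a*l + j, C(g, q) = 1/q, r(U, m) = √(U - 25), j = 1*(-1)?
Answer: -442/81 + 2*I ≈ -5.4568 + 2.0*I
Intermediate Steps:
j = -1
r(U, m) = √(-25 + U)
J(l, a) = -1 + a*l (J(l, a) = a*l - 1 = -1 + a*l)
I(P) = 1/81 + P/9 (I(P) = (P + 1/9)/9 = (P + ⅑)/9 = (⅑ + P)/9 = 1/81 + P/9)
r(21, -186) - I(J(-10, -5)) = √(-25 + 21) - (1/81 + (-1 - 5*(-10))/9) = √(-4) - (1/81 + (-1 + 50)/9) = 2*I - (1/81 + (⅑)*49) = 2*I - (1/81 + 49/9) = 2*I - 1*442/81 = 2*I - 442/81 = -442/81 + 2*I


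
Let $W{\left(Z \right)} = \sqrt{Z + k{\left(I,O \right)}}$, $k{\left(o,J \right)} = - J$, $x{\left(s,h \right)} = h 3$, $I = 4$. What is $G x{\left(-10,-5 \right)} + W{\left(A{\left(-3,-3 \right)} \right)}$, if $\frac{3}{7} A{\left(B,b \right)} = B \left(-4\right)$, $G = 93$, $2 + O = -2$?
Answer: $-1395 + 4 \sqrt{2} \approx -1389.3$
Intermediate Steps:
$x{\left(s,h \right)} = 3 h$
$O = -4$ ($O = -2 - 2 = -4$)
$A{\left(B,b \right)} = - \frac{28 B}{3}$ ($A{\left(B,b \right)} = \frac{7 B \left(-4\right)}{3} = \frac{7 \left(- 4 B\right)}{3} = - \frac{28 B}{3}$)
$W{\left(Z \right)} = \sqrt{4 + Z}$ ($W{\left(Z \right)} = \sqrt{Z - -4} = \sqrt{Z + 4} = \sqrt{4 + Z}$)
$G x{\left(-10,-5 \right)} + W{\left(A{\left(-3,-3 \right)} \right)} = 93 \cdot 3 \left(-5\right) + \sqrt{4 - -28} = 93 \left(-15\right) + \sqrt{4 + 28} = -1395 + \sqrt{32} = -1395 + 4 \sqrt{2}$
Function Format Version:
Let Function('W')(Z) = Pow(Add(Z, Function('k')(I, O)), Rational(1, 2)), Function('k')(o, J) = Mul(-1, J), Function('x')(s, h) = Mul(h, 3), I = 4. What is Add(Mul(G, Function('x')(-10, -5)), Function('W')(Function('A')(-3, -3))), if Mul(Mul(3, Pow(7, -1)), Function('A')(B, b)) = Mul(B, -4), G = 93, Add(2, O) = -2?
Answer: Add(-1395, Mul(4, Pow(2, Rational(1, 2)))) ≈ -1389.3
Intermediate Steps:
Function('x')(s, h) = Mul(3, h)
O = -4 (O = Add(-2, -2) = -4)
Function('A')(B, b) = Mul(Rational(-28, 3), B) (Function('A')(B, b) = Mul(Rational(7, 3), Mul(B, -4)) = Mul(Rational(7, 3), Mul(-4, B)) = Mul(Rational(-28, 3), B))
Function('W')(Z) = Pow(Add(4, Z), Rational(1, 2)) (Function('W')(Z) = Pow(Add(Z, Mul(-1, -4)), Rational(1, 2)) = Pow(Add(Z, 4), Rational(1, 2)) = Pow(Add(4, Z), Rational(1, 2)))
Add(Mul(G, Function('x')(-10, -5)), Function('W')(Function('A')(-3, -3))) = Add(Mul(93, Mul(3, -5)), Pow(Add(4, Mul(Rational(-28, 3), -3)), Rational(1, 2))) = Add(Mul(93, -15), Pow(Add(4, 28), Rational(1, 2))) = Add(-1395, Pow(32, Rational(1, 2))) = Add(-1395, Mul(4, Pow(2, Rational(1, 2))))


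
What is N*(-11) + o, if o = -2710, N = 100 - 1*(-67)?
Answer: -4547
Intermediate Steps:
N = 167 (N = 100 + 67 = 167)
N*(-11) + o = 167*(-11) - 2710 = -1837 - 2710 = -4547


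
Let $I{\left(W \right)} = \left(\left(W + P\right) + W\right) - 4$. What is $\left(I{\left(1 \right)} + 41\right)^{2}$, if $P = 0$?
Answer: $1521$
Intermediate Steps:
$I{\left(W \right)} = -4 + 2 W$ ($I{\left(W \right)} = \left(\left(W + 0\right) + W\right) - 4 = \left(W + W\right) - 4 = 2 W - 4 = -4 + 2 W$)
$\left(I{\left(1 \right)} + 41\right)^{2} = \left(\left(-4 + 2 \cdot 1\right) + 41\right)^{2} = \left(\left(-4 + 2\right) + 41\right)^{2} = \left(-2 + 41\right)^{2} = 39^{2} = 1521$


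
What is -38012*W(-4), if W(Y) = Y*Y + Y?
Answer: -456144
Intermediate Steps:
W(Y) = Y + Y² (W(Y) = Y² + Y = Y + Y²)
-38012*W(-4) = -38012*(-4*(1 - 4)) = -38012*(-4*(-3)) = -38012*12 = -2236*204 = -456144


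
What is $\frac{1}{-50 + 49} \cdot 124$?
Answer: $-124$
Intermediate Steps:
$\frac{1}{-50 + 49} \cdot 124 = \frac{1}{-1} \cdot 124 = \left(-1\right) 124 = -124$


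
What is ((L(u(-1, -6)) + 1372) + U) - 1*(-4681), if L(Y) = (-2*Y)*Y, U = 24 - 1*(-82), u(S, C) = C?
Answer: 6087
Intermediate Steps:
U = 106 (U = 24 + 82 = 106)
L(Y) = -2*Y²
((L(u(-1, -6)) + 1372) + U) - 1*(-4681) = ((-2*(-6)² + 1372) + 106) - 1*(-4681) = ((-2*36 + 1372) + 106) + 4681 = ((-72 + 1372) + 106) + 4681 = (1300 + 106) + 4681 = 1406 + 4681 = 6087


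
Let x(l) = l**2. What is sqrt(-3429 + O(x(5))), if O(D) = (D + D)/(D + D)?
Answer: 2*I*sqrt(857) ≈ 58.549*I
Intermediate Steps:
O(D) = 1 (O(D) = (2*D)/((2*D)) = (2*D)*(1/(2*D)) = 1)
sqrt(-3429 + O(x(5))) = sqrt(-3429 + 1) = sqrt(-3428) = 2*I*sqrt(857)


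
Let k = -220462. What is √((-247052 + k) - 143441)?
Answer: I*√610955 ≈ 781.64*I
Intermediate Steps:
√((-247052 + k) - 143441) = √((-247052 - 220462) - 143441) = √(-467514 - 143441) = √(-610955) = I*√610955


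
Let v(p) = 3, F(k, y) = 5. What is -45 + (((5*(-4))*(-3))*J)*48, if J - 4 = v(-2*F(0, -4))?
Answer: 20115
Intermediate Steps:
J = 7 (J = 4 + 3 = 7)
-45 + (((5*(-4))*(-3))*J)*48 = -45 + (((5*(-4))*(-3))*7)*48 = -45 + (-20*(-3)*7)*48 = -45 + (60*7)*48 = -45 + 420*48 = -45 + 20160 = 20115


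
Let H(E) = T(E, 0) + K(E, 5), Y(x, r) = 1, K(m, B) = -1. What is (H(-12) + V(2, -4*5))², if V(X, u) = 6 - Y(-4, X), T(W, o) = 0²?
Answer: 16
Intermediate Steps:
T(W, o) = 0
V(X, u) = 5 (V(X, u) = 6 - 1*1 = 6 - 1 = 5)
H(E) = -1 (H(E) = 0 - 1 = -1)
(H(-12) + V(2, -4*5))² = (-1 + 5)² = 4² = 16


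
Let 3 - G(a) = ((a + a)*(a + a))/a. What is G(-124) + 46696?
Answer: 47195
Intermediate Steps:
G(a) = 3 - 4*a (G(a) = 3 - (a + a)*(a + a)/a = 3 - (2*a)*(2*a)/a = 3 - 4*a²/a = 3 - 4*a)
G(-124) + 46696 = (3 - 4*(-124)) + 46696 = (3 + 496) + 46696 = 499 + 46696 = 47195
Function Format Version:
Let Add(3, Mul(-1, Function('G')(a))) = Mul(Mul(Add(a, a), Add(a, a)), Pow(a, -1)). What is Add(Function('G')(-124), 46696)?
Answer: 47195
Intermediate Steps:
Function('G')(a) = Add(3, Mul(-4, a)) (Function('G')(a) = Add(3, Mul(-1, Mul(Mul(Add(a, a), Add(a, a)), Pow(a, -1)))) = Add(3, Mul(-1, Mul(Mul(Mul(2, a), Mul(2, a)), Pow(a, -1)))) = Add(3, Mul(-1, Mul(Mul(4, Pow(a, 2)), Pow(a, -1)))) = Add(3, Mul(-1, Mul(4, a))) = Add(3, Mul(-4, a)))
Add(Function('G')(-124), 46696) = Add(Add(3, Mul(-4, -124)), 46696) = Add(Add(3, 496), 46696) = Add(499, 46696) = 47195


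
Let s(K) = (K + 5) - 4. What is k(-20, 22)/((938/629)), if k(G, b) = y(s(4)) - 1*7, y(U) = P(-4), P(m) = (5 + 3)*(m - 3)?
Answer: -5661/134 ≈ -42.246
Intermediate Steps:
s(K) = 1 + K (s(K) = (5 + K) - 4 = 1 + K)
P(m) = -24 + 8*m (P(m) = 8*(-3 + m) = -24 + 8*m)
y(U) = -56 (y(U) = -24 + 8*(-4) = -24 - 32 = -56)
k(G, b) = -63 (k(G, b) = -56 - 1*7 = -56 - 7 = -63)
k(-20, 22)/((938/629)) = -63/(938/629) = -63/(938*(1/629)) = -63/938/629 = -63*629/938 = -5661/134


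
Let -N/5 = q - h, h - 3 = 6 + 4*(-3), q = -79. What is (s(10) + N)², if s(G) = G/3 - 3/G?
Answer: 132043081/900 ≈ 1.4671e+5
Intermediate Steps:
h = -3 (h = 3 + (6 + 4*(-3)) = 3 + (6 - 12) = 3 - 6 = -3)
s(G) = -3/G + G/3 (s(G) = G*(⅓) - 3/G = G/3 - 3/G = -3/G + G/3)
N = 380 (N = -5*(-79 - 1*(-3)) = -5*(-79 + 3) = -5*(-76) = 380)
(s(10) + N)² = ((-3/10 + (⅓)*10) + 380)² = ((-3*⅒ + 10/3) + 380)² = ((-3/10 + 10/3) + 380)² = (91/30 + 380)² = (11491/30)² = 132043081/900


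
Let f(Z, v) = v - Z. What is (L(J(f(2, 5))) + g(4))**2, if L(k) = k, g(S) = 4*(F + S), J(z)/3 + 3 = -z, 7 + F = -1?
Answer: 1156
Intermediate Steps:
F = -8 (F = -7 - 1 = -8)
J(z) = -9 - 3*z (J(z) = -9 + 3*(-z) = -9 - 3*z)
g(S) = -32 + 4*S (g(S) = 4*(-8 + S) = -32 + 4*S)
(L(J(f(2, 5))) + g(4))**2 = ((-9 - 3*(5 - 1*2)) + (-32 + 4*4))**2 = ((-9 - 3*(5 - 2)) + (-32 + 16))**2 = ((-9 - 3*3) - 16)**2 = ((-9 - 9) - 16)**2 = (-18 - 16)**2 = (-34)**2 = 1156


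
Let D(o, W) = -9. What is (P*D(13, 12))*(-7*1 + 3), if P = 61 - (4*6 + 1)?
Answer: 1296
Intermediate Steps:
P = 36 (P = 61 - (24 + 1) = 61 - 1*25 = 61 - 25 = 36)
(P*D(13, 12))*(-7*1 + 3) = (36*(-9))*(-7*1 + 3) = -324*(-7 + 3) = -324*(-4) = 1296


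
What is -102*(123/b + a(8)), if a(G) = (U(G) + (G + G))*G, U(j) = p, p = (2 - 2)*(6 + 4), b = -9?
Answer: -11662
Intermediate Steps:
p = 0 (p = 0*10 = 0)
U(j) = 0
a(G) = 2*G**2 (a(G) = (0 + (G + G))*G = (0 + 2*G)*G = (2*G)*G = 2*G**2)
-102*(123/b + a(8)) = -102*(123/(-9) + 2*8**2) = -102*(123*(-1/9) + 2*64) = -102*(-41/3 + 128) = -102*343/3 = -11662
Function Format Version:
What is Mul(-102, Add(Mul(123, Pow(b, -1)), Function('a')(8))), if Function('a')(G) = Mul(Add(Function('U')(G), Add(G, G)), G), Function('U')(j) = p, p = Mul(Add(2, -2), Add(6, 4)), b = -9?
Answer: -11662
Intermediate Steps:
p = 0 (p = Mul(0, 10) = 0)
Function('U')(j) = 0
Function('a')(G) = Mul(2, Pow(G, 2)) (Function('a')(G) = Mul(Add(0, Add(G, G)), G) = Mul(Add(0, Mul(2, G)), G) = Mul(Mul(2, G), G) = Mul(2, Pow(G, 2)))
Mul(-102, Add(Mul(123, Pow(b, -1)), Function('a')(8))) = Mul(-102, Add(Mul(123, Pow(-9, -1)), Mul(2, Pow(8, 2)))) = Mul(-102, Add(Mul(123, Rational(-1, 9)), Mul(2, 64))) = Mul(-102, Add(Rational(-41, 3), 128)) = Mul(-102, Rational(343, 3)) = -11662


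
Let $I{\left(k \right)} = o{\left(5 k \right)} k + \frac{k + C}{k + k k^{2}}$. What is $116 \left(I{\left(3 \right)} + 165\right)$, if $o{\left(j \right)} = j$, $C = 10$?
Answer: $\frac{366154}{15} \approx 24410.0$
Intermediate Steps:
$I{\left(k \right)} = 5 k^{2} + \frac{10 + k}{k + k^{3}}$ ($I{\left(k \right)} = 5 k k + \frac{k + 10}{k + k k^{2}} = 5 k^{2} + \frac{10 + k}{k + k^{3}}$)
$116 \left(I{\left(3 \right)} + 165\right) = 116 \left(\frac{10 + 3 + 5 \cdot 3^{3} + 5 \cdot 3^{5}}{3 + 3^{3}} + 165\right) = 116 \left(\frac{10 + 3 + 5 \cdot 27 + 5 \cdot 243}{3 + 27} + 165\right) = 116 \left(\frac{10 + 3 + 135 + 1215}{30} + 165\right) = 116 \left(\frac{1}{30} \cdot 1363 + 165\right) = 116 \left(\frac{1363}{30} + 165\right) = 116 \cdot \frac{6313}{30} = \frac{366154}{15}$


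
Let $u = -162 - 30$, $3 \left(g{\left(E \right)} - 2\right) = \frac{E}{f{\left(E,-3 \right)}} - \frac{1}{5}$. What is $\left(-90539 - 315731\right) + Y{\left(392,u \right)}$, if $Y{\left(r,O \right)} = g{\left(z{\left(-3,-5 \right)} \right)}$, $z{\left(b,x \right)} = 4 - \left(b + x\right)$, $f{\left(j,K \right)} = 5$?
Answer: $- \frac{6094009}{15} \approx -4.0627 \cdot 10^{5}$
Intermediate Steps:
$z{\left(b,x \right)} = 4 - b - x$ ($z{\left(b,x \right)} = 4 - \left(b + x\right) = 4 - b - x$)
$g{\left(E \right)} = \frac{29}{15} + \frac{E}{15}$ ($g{\left(E \right)} = 2 + \frac{\frac{E}{5} - \frac{1}{5}}{3} = 2 + \frac{- \frac{1}{5} + \frac{E}{5}}{3} = 2 + \left(- \frac{1}{15} + \frac{E}{15}\right) = \frac{29}{15} + \frac{E}{15}$)
$u = -192$ ($u = -162 - 30 = -192$)
$Y{\left(r,O \right)} = \frac{41}{15}$ ($Y{\left(r,O \right)} = \frac{29}{15} + \frac{4 - -3 - -5}{15} = \frac{29}{15} + \frac{4 + 3 + 5}{15} = \frac{29}{15} + \frac{1}{15} \cdot 12 = \frac{29}{15} + \frac{4}{5} = \frac{41}{15}$)
$\left(-90539 - 315731\right) + Y{\left(392,u \right)} = \left(-90539 - 315731\right) + \frac{41}{15} = -406270 + \frac{41}{15} = - \frac{6094009}{15}$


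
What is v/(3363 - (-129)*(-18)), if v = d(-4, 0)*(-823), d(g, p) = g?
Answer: 3292/1041 ≈ 3.1623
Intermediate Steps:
v = 3292 (v = -4*(-823) = 3292)
v/(3363 - (-129)*(-18)) = 3292/(3363 - (-129)*(-18)) = 3292/(3363 - 1*2322) = 3292/(3363 - 2322) = 3292/1041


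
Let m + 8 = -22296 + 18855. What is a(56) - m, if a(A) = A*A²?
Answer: 179065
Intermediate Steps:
a(A) = A³
m = -3449 (m = -8 + (-22296 + 18855) = -8 - 3441 = -3449)
a(56) - m = 56³ - 1*(-3449) = 175616 + 3449 = 179065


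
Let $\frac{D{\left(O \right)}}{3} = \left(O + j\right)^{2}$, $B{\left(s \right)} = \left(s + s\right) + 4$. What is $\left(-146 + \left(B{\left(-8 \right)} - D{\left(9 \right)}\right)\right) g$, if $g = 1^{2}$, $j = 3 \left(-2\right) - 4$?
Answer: $-161$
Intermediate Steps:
$B{\left(s \right)} = 4 + 2 s$ ($B{\left(s \right)} = 2 s + 4 = 4 + 2 s$)
$j = -10$ ($j = -6 - 4 = -10$)
$D{\left(O \right)} = 3 \left(-10 + O\right)^{2}$ ($D{\left(O \right)} = 3 \left(O - 10\right)^{2} = 3 \left(-10 + O\right)^{2}$)
$g = 1$
$\left(-146 + \left(B{\left(-8 \right)} - D{\left(9 \right)}\right)\right) g = \left(-146 + \left(\left(4 + 2 \left(-8\right)\right) - 3 \left(-10 + 9\right)^{2}\right)\right) 1 = \left(-146 + \left(\left(4 - 16\right) - 3 \left(-1\right)^{2}\right)\right) 1 = \left(-146 - \left(12 + 3 \cdot 1\right)\right) 1 = \left(-146 - 15\right) 1 = \left(-161\right) 1 = -161$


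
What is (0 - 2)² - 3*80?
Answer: -236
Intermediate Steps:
(0 - 2)² - 3*80 = (-2)² - 240 = 4 - 240 = -236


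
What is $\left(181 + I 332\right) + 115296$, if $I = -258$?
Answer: $29821$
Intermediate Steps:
$\left(181 + I 332\right) + 115296 = \left(181 - 85656\right) + 115296 = -85475 + 115296 = 29821$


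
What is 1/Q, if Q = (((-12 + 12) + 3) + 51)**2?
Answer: 1/2916 ≈ 0.00034294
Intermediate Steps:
Q = 2916 (Q = ((0 + 3) + 51)**2 = (3 + 51)**2 = 54**2 = 2916)
1/Q = 1/2916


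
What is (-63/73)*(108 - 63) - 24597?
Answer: -1798416/73 ≈ -24636.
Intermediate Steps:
(-63/73)*(108 - 63) - 24597 = -63*1/73*45 - 24597 = -63/73*45 - 24597 = -2835/73 - 24597 = -1798416/73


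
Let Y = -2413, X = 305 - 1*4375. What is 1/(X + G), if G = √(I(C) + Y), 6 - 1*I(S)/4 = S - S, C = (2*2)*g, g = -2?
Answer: -4070/16567289 - I*√2389/16567289 ≈ -0.00024566 - 2.9502e-6*I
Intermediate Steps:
X = -4070 (X = 305 - 4375 = -4070)
C = -8 (C = (2*2)*(-2) = 4*(-2) = -8)
I(S) = 24 (I(S) = 24 - 4*(S - S) = 24 - 4*0 = 24 + 0 = 24)
G = I*√2389 (G = √(24 - 2413) = √(-2389) = I*√2389 ≈ 48.877*I)
1/(X + G) = 1/(-4070 + I*√2389)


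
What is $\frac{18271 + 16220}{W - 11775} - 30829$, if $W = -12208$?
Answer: $- \frac{739406398}{23983} \approx -30830.0$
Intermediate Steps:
$\frac{18271 + 16220}{W - 11775} - 30829 = \frac{18271 + 16220}{-12208 - 11775} - 30829 = \frac{34491}{-23983} - 30829 = 34491 \left(- \frac{1}{23983}\right) - 30829 = - \frac{34491}{23983} - 30829 = - \frac{739406398}{23983}$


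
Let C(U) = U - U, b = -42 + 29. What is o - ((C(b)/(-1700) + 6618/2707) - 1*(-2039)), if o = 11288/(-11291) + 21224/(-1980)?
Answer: -31063432197037/15129544815 ≈ -2053.2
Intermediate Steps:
b = -13
C(U) = 0
o = -65497606/5589045 (o = 11288*(-1/11291) + 21224*(-1/1980) = -11288/11291 - 5306/495 = -65497606/5589045 ≈ -11.719)
o - ((C(b)/(-1700) + 6618/2707) - 1*(-2039)) = -65497606/5589045 - ((0/(-1700) + 6618/2707) - 1*(-2039)) = -65497606/5589045 - ((0*(-1/1700) + 6618*(1/2707)) + 2039) = -65497606/5589045 - ((0 + 6618/2707) + 2039) = -65497606/5589045 - (6618/2707 + 2039) = -65497606/5589045 - 1*5526191/2707 = -65497606/5589045 - 5526191/2707 = -31063432197037/15129544815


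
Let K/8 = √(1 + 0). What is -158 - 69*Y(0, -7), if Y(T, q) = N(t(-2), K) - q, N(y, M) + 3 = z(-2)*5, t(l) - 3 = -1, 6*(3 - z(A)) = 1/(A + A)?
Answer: -11867/8 ≈ -1483.4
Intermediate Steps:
K = 8 (K = 8*√(1 + 0) = 8*√1 = 8*1 = 8)
z(A) = 3 - 1/(12*A) (z(A) = 3 - 1/(6*(A + A)) = 3 - 1/(2*A)/6 = 3 - 1/(12*A))
t(l) = 2 (t(l) = 3 - 1 = 2)
N(y, M) = 293/24 (N(y, M) = -3 + (3 - 1/12/(-2))*5 = -3 + (3 - 1/12*(-½))*5 = -3 + (3 + 1/24)*5 = -3 + (73/24)*5 = -3 + 365/24 = 293/24)
Y(T, q) = 293/24 - q
-158 - 69*Y(0, -7) = -158 - 69*(293/24 - 1*(-7)) = -158 - 69*(293/24 + 7) = -158 - 69*461/24 = -158 - 10603/8 = -11867/8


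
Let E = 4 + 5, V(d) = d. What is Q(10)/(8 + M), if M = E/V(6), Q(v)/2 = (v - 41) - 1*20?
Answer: -204/19 ≈ -10.737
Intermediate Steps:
E = 9
Q(v) = -122 + 2*v (Q(v) = 2*((v - 41) - 1*20) = 2*((-41 + v) - 20) = 2*(-61 + v) = -122 + 2*v)
M = 3/2 (M = 9/6 = 9*(⅙) = 3/2 ≈ 1.5000)
Q(10)/(8 + M) = (-122 + 2*10)/(8 + 3/2) = (-122 + 20)/(19/2) = (2/19)*(-102) = -204/19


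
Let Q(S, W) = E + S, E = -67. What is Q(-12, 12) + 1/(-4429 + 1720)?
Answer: -214012/2709 ≈ -79.000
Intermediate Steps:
Q(S, W) = -67 + S
Q(-12, 12) + 1/(-4429 + 1720) = (-67 - 12) + 1/(-4429 + 1720) = -79 + 1/(-2709) = -79 - 1/2709 = -214012/2709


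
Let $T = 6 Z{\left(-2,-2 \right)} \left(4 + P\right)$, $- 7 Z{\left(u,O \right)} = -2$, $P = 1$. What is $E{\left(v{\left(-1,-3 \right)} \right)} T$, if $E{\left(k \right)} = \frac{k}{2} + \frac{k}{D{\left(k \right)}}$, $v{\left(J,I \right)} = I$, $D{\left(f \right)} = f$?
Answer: $- \frac{30}{7} \approx -4.2857$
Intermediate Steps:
$Z{\left(u,O \right)} = \frac{2}{7}$ ($Z{\left(u,O \right)} = \left(- \frac{1}{7}\right) \left(-2\right) = \frac{2}{7}$)
$E{\left(k \right)} = 1 + \frac{k}{2}$ ($E{\left(k \right)} = \frac{k}{2} + \frac{k}{k} = k \frac{1}{2} + 1 = \frac{k}{2} + 1 = 1 + \frac{k}{2}$)
$T = \frac{60}{7}$ ($T = 6 \frac{2 \left(4 + 1\right)}{7} = 6 \cdot \frac{2}{7} \cdot 5 = 6 \cdot \frac{10}{7} = \frac{60}{7} \approx 8.5714$)
$E{\left(v{\left(-1,-3 \right)} \right)} T = \left(1 + \frac{1}{2} \left(-3\right)\right) \frac{60}{7} = \left(1 - \frac{3}{2}\right) \frac{60}{7} = \left(- \frac{1}{2}\right) \frac{60}{7} = - \frac{30}{7}$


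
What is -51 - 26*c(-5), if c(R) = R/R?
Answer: -77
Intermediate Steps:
c(R) = 1
-51 - 26*c(-5) = -51 - 26*1 = -51 - 26 = -77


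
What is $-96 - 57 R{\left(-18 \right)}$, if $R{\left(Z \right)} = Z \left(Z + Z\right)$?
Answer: $-37032$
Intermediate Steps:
$R{\left(Z \right)} = 2 Z^{2}$ ($R{\left(Z \right)} = Z 2 Z = 2 Z^{2}$)
$-96 - 57 R{\left(-18 \right)} = -96 - 57 \cdot 2 \left(-18\right)^{2} = -96 - 57 \cdot 2 \cdot 324 = -96 - 36936 = -37032$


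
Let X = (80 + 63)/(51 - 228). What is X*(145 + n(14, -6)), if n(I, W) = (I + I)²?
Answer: -132847/177 ≈ -750.55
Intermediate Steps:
X = -143/177 (X = 143/(-177) = 143*(-1/177) = -143/177 ≈ -0.80791)
n(I, W) = 4*I² (n(I, W) = (2*I)² = 4*I²)
X*(145 + n(14, -6)) = -143*(145 + 4*14²)/177 = -143*(145 + 4*196)/177 = -143*(145 + 784)/177 = -143/177*929 = -132847/177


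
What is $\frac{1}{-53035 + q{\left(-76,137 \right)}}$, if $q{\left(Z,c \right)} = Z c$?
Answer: $- \frac{1}{63447} \approx -1.5761 \cdot 10^{-5}$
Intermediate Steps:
$\frac{1}{-53035 + q{\left(-76,137 \right)}} = \frac{1}{-53035 - 10412} = \frac{1}{-63447} = - \frac{1}{63447}$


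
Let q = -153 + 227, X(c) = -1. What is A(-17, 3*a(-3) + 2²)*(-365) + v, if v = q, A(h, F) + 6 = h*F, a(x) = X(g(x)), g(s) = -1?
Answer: 8469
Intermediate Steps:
a(x) = -1
q = 74
A(h, F) = -6 + F*h (A(h, F) = -6 + h*F = -6 + F*h)
v = 74
A(-17, 3*a(-3) + 2²)*(-365) + v = (-6 + (3*(-1) + 2²)*(-17))*(-365) + 74 = (-6 + (-3 + 4)*(-17))*(-365) + 74 = (-6 + 1*(-17))*(-365) + 74 = (-6 - 17)*(-365) + 74 = -23*(-365) + 74 = 8395 + 74 = 8469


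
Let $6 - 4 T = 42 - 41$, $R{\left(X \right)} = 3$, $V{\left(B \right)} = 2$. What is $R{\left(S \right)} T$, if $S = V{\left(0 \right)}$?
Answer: $\frac{15}{4} \approx 3.75$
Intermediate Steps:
$S = 2$
$T = \frac{5}{4}$ ($T = \frac{3}{2} - \frac{42 - 41}{4} = \frac{3}{2} - \frac{1}{4} = \frac{5}{4} \approx 1.25$)
$R{\left(S \right)} T = 3 \cdot \frac{5}{4} = \frac{15}{4}$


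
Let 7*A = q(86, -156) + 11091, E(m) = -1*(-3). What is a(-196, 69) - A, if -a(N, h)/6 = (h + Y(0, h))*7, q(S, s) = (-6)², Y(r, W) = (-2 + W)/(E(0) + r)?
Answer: -37979/7 ≈ -5425.6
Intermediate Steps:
E(m) = 3
Y(r, W) = (-2 + W)/(3 + r)
q(S, s) = 36
a(N, h) = 28 - 56*h (a(N, h) = -6*(h + (-2 + h)/(3 + 0))*7 = -6*(h + (-2 + h)/3)*7 = -6*(h + (-⅔ + h/3))*7 = -6*(-⅔ + 4*h/3)*7 = -6*(-14/3 + 28*h/3) = 28 - 56*h)
A = 11127/7 (A = (36 + 11091)/7 = (⅐)*11127 = 11127/7 ≈ 1589.6)
a(-196, 69) - A = (28 - 56*69) - 1*11127/7 = (28 - 3864) - 11127/7 = -3836 - 11127/7 = -37979/7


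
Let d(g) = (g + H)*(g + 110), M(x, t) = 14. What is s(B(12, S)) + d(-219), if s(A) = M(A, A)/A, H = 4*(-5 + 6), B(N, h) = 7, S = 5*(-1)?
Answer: 23437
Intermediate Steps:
S = -5
H = 4 (H = 4*1 = 4)
d(g) = (4 + g)*(110 + g) (d(g) = (g + 4)*(g + 110) = (4 + g)*(110 + g))
s(A) = 14/A
s(B(12, S)) + d(-219) = 14/7 + (440 + (-219)² + 114*(-219)) = 14*(⅐) + (440 + 47961 - 24966) = 2 + 23435 = 23437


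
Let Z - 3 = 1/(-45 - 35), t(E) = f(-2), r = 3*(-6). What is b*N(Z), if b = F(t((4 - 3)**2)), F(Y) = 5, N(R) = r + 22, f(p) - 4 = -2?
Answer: 20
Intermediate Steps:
r = -18
f(p) = 2 (f(p) = 4 - 2 = 2)
t(E) = 2
Z = 239/80 (Z = 3 + 1/(-45 - 35) = 3 + 1/(-80) = 3 - 1/80 = 239/80 ≈ 2.9875)
N(R) = 4 (N(R) = -18 + 22 = 4)
b = 5
b*N(Z) = 5*4 = 20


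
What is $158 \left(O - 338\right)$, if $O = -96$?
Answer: $-68572$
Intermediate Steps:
$158 \left(O - 338\right) = 158 \left(-96 - 338\right) = 158 \left(-434\right) = -68572$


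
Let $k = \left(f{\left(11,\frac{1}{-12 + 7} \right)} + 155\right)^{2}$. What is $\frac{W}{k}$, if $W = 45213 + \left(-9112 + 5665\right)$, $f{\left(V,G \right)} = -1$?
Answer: $\frac{20883}{11858} \approx 1.7611$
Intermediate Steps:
$k = 23716$ ($k = \left(-1 + 155\right)^{2} = 154^{2} = 23716$)
$W = 41766$ ($W = 45213 - 3447 = 41766$)
$\frac{W}{k} = \frac{41766}{23716} = 41766 \cdot \frac{1}{23716} = \frac{20883}{11858}$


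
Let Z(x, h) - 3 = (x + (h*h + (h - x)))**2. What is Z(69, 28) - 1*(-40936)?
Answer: 700283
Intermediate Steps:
Z(x, h) = 3 + (h + h**2)**2 (Z(x, h) = 3 + (x + (h*h + (h - x)))**2 = 3 + (x + (h**2 + (h - x)))**2 = 3 + (x + (h + h**2 - x))**2 = 3 + (h + h**2)**2)
Z(69, 28) - 1*(-40936) = (3 + 28**2*(1 + 28)**2) - 1*(-40936) = (3 + 784*29**2) + 40936 = (3 + 784*841) + 40936 = (3 + 659344) + 40936 = 659347 + 40936 = 700283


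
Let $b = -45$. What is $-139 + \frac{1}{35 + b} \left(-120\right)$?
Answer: $-127$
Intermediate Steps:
$-139 + \frac{1}{35 + b} \left(-120\right) = -139 + \frac{1}{35 - 45} \left(-120\right) = -139 + \frac{1}{-10} \left(-120\right) = -139 - -12 = -139 + 12 = -127$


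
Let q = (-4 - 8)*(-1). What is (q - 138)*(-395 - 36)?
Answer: 54306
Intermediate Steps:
q = 12 (q = -12*(-1) = 12)
(q - 138)*(-395 - 36) = (12 - 138)*(-395 - 36) = -126*(-431) = 54306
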